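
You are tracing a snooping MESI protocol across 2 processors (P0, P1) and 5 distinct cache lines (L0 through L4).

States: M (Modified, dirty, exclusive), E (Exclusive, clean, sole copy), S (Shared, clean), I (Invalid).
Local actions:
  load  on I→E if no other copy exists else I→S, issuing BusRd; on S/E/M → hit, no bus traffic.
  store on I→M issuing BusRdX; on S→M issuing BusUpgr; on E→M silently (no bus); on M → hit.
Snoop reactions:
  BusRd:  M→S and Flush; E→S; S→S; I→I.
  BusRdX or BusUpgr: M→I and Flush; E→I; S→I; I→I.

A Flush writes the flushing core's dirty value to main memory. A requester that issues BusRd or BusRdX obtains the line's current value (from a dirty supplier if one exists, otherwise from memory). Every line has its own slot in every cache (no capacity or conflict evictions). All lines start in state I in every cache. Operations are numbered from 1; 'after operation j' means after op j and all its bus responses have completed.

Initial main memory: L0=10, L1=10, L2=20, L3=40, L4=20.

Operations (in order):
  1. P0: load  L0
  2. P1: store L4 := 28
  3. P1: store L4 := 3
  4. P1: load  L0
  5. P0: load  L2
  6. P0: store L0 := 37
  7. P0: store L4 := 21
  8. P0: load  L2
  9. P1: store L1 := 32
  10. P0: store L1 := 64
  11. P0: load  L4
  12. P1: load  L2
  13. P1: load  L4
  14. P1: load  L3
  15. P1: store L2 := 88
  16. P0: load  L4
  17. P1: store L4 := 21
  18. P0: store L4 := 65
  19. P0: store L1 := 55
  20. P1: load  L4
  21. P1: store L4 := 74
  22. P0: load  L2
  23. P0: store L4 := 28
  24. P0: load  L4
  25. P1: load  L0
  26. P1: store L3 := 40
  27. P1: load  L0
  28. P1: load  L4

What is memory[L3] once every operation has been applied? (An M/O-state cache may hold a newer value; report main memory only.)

[1] P0: load  L0 | P0:E(10), P1:I | bus: BusRd
[2] P1: store L4 := 28 | P0:I, P1:M(28) | bus: BusRdX
[3] P1: store L4 := 3 | P0:I, P1:M(3) | bus: none
[4] P1: load  L0 | P0:S(10), P1:S(10) | bus: BusRd
[5] P0: load  L2 | P0:E(20), P1:I | bus: BusRd
[6] P0: store L0 := 37 | P0:M(37), P1:I | bus: BusUpgr
[7] P0: store L4 := 21 | P0:M(21), P1:I | bus: BusRdX,Flush
[8] P0: load  L2 | P0:E(20), P1:I | bus: none
[9] P1: store L1 := 32 | P0:I, P1:M(32) | bus: BusRdX
[10] P0: store L1 := 64 | P0:M(64), P1:I | bus: BusRdX,Flush
[11] P0: load  L4 | P0:M(21), P1:I | bus: none
[12] P1: load  L2 | P0:S(20), P1:S(20) | bus: BusRd
[13] P1: load  L4 | P0:S(21), P1:S(21) | bus: BusRd,Flush
[14] P1: load  L3 | P0:I, P1:E(40) | bus: BusRd
[15] P1: store L2 := 88 | P0:I, P1:M(88) | bus: BusUpgr
[16] P0: load  L4 | P0:S(21), P1:S(21) | bus: none
[17] P1: store L4 := 21 | P0:I, P1:M(21) | bus: BusUpgr
[18] P0: store L4 := 65 | P0:M(65), P1:I | bus: BusRdX,Flush
[19] P0: store L1 := 55 | P0:M(55), P1:I | bus: none
[20] P1: load  L4 | P0:S(65), P1:S(65) | bus: BusRd,Flush
[21] P1: store L4 := 74 | P0:I, P1:M(74) | bus: BusUpgr
[22] P0: load  L2 | P0:S(88), P1:S(88) | bus: BusRd,Flush
[23] P0: store L4 := 28 | P0:M(28), P1:I | bus: BusRdX,Flush
[24] P0: load  L4 | P0:M(28), P1:I | bus: none
[25] P1: load  L0 | P0:S(37), P1:S(37) | bus: BusRd,Flush
[26] P1: store L3 := 40 | P0:I, P1:M(40) | bus: none
[27] P1: load  L0 | P0:S(37), P1:S(37) | bus: none
[28] P1: load  L4 | P0:S(28), P1:S(28) | bus: BusRd,Flush

memory[L3] = 40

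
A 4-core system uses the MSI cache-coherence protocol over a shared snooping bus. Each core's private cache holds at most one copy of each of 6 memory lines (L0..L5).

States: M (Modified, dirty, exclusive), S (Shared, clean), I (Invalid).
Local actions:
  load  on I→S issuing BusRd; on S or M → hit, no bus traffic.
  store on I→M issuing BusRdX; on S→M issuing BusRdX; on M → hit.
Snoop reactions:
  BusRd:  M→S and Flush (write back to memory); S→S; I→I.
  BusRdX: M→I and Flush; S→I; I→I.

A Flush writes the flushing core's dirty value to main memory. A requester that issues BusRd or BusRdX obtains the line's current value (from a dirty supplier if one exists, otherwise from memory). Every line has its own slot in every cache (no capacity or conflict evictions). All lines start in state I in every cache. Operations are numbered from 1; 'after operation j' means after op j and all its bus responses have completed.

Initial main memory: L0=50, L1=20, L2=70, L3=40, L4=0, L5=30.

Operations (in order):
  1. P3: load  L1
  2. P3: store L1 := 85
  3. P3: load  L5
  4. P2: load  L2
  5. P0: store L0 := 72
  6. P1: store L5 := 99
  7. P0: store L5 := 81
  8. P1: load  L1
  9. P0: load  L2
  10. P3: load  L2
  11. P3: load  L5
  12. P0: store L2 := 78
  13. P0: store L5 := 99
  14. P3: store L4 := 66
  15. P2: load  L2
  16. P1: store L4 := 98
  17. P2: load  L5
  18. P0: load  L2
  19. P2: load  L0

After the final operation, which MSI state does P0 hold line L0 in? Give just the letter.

  op1 P3: load  L1 → I/I/I/S on L1; bus BusRd; mem=20
  op2 P3: store L1 := 85 → I/I/I/M on L1; bus BusRdX; mem=20
  op3 P3: load  L5 → I/I/I/S on L5; bus BusRd; mem=30
  op4 P2: load  L2 → I/I/S/I on L2; bus BusRd; mem=70
  op5 P0: store L0 := 72 → M/I/I/I on L0; bus BusRdX; mem=50
  op6 P1: store L5 := 99 → I/M/I/I on L5; bus BusRdX; mem=30
  op7 P0: store L5 := 81 → M/I/I/I on L5; bus BusRdX Flush; mem=99
  op8 P1: load  L1 → I/S/I/S on L1; bus BusRd Flush; mem=85
  op9 P0: load  L2 → S/I/S/I on L2; bus BusRd; mem=70
  op10 P3: load  L2 → S/I/S/S on L2; bus BusRd; mem=70
  op11 P3: load  L5 → S/I/I/S on L5; bus BusRd Flush; mem=81
  op12 P0: store L2 := 78 → M/I/I/I on L2; bus BusRdX; mem=70
  op13 P0: store L5 := 99 → M/I/I/I on L5; bus BusRdX; mem=81
  op14 P3: store L4 := 66 → I/I/I/M on L4; bus BusRdX; mem=0
  op15 P2: load  L2 → S/I/S/I on L2; bus BusRd Flush; mem=78
  op16 P1: store L4 := 98 → I/M/I/I on L4; bus BusRdX Flush; mem=66
  op17 P2: load  L5 → S/I/S/I on L5; bus BusRd Flush; mem=99
  op18 P0: load  L2 → S/I/S/I on L2; bus (none); mem=78
  op19 P2: load  L0 → S/I/S/I on L0; bus BusRd Flush; mem=72

state = S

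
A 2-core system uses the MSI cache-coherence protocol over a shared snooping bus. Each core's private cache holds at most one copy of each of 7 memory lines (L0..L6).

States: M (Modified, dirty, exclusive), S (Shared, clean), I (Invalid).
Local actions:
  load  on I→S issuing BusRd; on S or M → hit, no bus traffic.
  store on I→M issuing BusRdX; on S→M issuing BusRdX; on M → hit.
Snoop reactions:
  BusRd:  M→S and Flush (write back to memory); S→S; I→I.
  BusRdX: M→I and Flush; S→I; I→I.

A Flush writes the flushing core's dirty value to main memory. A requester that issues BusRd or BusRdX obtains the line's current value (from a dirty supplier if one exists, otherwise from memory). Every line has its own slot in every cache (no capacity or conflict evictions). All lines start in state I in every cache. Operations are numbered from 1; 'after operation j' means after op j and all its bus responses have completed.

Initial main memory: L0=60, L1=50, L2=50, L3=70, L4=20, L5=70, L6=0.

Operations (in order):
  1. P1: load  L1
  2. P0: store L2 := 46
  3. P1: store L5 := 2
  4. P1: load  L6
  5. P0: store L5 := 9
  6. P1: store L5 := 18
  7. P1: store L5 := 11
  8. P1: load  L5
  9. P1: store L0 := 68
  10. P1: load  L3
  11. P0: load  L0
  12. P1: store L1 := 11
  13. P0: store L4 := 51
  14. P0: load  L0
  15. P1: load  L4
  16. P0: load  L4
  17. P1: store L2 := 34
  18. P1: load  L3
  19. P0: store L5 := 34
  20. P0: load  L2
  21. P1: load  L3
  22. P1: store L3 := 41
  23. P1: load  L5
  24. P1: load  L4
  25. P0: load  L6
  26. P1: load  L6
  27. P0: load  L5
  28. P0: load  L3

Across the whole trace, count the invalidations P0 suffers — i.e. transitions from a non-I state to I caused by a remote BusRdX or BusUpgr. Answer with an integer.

invalidations = 2

[1] P1: load  L1 | P0:I, P1:S(50) | bus: BusRd
[2] P0: store L2 := 46 | P0:M(46), P1:I | bus: BusRdX
[3] P1: store L5 := 2 | P0:I, P1:M(2) | bus: BusRdX
[4] P1: load  L6 | P0:I, P1:S(0) | bus: BusRd
[5] P0: store L5 := 9 | P0:M(9), P1:I | bus: BusRdX,Flush
[6] P1: store L5 := 18 | P0:I, P1:M(18) | bus: BusRdX,Flush
[7] P1: store L5 := 11 | P0:I, P1:M(11) | bus: none
[8] P1: load  L5 | P0:I, P1:M(11) | bus: none
[9] P1: store L0 := 68 | P0:I, P1:M(68) | bus: BusRdX
[10] P1: load  L3 | P0:I, P1:S(70) | bus: BusRd
[11] P0: load  L0 | P0:S(68), P1:S(68) | bus: BusRd,Flush
[12] P1: store L1 := 11 | P0:I, P1:M(11) | bus: BusRdX
[13] P0: store L4 := 51 | P0:M(51), P1:I | bus: BusRdX
[14] P0: load  L0 | P0:S(68), P1:S(68) | bus: none
[15] P1: load  L4 | P0:S(51), P1:S(51) | bus: BusRd,Flush
[16] P0: load  L4 | P0:S(51), P1:S(51) | bus: none
[17] P1: store L2 := 34 | P0:I, P1:M(34) | bus: BusRdX,Flush
[18] P1: load  L3 | P0:I, P1:S(70) | bus: none
[19] P0: store L5 := 34 | P0:M(34), P1:I | bus: BusRdX,Flush
[20] P0: load  L2 | P0:S(34), P1:S(34) | bus: BusRd,Flush
[21] P1: load  L3 | P0:I, P1:S(70) | bus: none
[22] P1: store L3 := 41 | P0:I, P1:M(41) | bus: BusRdX
[23] P1: load  L5 | P0:S(34), P1:S(34) | bus: BusRd,Flush
[24] P1: load  L4 | P0:S(51), P1:S(51) | bus: none
[25] P0: load  L6 | P0:S(0), P1:S(0) | bus: BusRd
[26] P1: load  L6 | P0:S(0), P1:S(0) | bus: none
[27] P0: load  L5 | P0:S(34), P1:S(34) | bus: none
[28] P0: load  L3 | P0:S(41), P1:S(41) | bus: BusRd,Flush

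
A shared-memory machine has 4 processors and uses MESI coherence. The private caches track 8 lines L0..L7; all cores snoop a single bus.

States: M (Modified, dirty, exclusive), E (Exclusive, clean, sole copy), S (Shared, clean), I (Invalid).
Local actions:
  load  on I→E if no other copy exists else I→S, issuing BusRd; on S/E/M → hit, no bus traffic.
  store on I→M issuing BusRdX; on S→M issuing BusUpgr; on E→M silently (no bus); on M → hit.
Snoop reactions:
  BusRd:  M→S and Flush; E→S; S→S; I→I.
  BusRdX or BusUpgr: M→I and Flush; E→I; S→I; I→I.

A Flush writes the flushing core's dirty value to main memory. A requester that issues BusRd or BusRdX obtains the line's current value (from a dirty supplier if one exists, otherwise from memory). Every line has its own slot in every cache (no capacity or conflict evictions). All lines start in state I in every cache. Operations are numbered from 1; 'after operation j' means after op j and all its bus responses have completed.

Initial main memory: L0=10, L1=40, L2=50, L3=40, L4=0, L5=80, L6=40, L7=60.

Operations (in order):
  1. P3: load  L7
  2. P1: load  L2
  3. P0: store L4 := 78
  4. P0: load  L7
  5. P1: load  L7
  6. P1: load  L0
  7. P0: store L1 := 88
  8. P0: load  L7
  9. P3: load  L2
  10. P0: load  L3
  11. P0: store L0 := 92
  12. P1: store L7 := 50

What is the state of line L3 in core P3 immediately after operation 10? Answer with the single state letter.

step 1: P3: load  L7  ⟶  IIIE  (L7)  txn=BusRd  M[L7]=60
step 2: P1: load  L2  ⟶  IEII  (L2)  txn=BusRd  M[L2]=50
step 3: P0: store L4 := 78  ⟶  MIII  (L4)  txn=BusRdX  M[L4]=0
step 4: P0: load  L7  ⟶  SIIS  (L7)  txn=BusRd  M[L7]=60
step 5: P1: load  L7  ⟶  SSIS  (L7)  txn=BusRd  M[L7]=60
step 6: P1: load  L0  ⟶  IEII  (L0)  txn=BusRd  M[L0]=10
step 7: P0: store L1 := 88  ⟶  MIII  (L1)  txn=BusRdX  M[L1]=40
step 8: P0: load  L7  ⟶  SSIS  (L7)  txn=∅  M[L7]=60
step 9: P3: load  L2  ⟶  ISIS  (L2)  txn=BusRd  M[L2]=50
step 10: P0: load  L3  ⟶  EIII  (L3)  txn=BusRd  M[L3]=40
step 11: P0: store L0 := 92  ⟶  MIII  (L0)  txn=BusRdX  M[L0]=10
step 12: P1: store L7 := 50  ⟶  IMII  (L7)  txn=BusUpgr  M[L7]=60

state = I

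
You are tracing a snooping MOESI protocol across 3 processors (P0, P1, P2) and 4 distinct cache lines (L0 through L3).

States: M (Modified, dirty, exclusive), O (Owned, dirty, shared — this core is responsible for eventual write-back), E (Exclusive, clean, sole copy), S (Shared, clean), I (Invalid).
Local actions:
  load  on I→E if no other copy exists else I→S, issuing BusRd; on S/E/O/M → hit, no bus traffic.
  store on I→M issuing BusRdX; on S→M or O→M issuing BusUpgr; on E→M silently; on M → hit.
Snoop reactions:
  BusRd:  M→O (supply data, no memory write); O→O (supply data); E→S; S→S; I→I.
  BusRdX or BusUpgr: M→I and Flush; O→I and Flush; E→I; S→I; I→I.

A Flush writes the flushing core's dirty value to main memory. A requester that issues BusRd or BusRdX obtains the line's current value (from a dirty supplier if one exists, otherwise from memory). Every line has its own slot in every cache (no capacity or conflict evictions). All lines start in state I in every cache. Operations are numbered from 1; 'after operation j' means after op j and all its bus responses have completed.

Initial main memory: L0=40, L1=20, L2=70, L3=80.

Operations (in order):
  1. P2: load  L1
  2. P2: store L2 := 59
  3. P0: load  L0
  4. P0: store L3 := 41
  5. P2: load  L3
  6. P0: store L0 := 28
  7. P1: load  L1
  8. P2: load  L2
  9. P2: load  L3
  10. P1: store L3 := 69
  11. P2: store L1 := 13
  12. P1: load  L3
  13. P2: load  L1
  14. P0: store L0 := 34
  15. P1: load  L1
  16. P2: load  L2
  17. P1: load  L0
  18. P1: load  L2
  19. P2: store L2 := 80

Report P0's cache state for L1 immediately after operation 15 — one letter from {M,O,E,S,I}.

state = I

step 1: P2: load  L1  ⟶  IIE  (L1)  txn=BusRd  M[L1]=20
step 2: P2: store L2 := 59  ⟶  IIM  (L2)  txn=BusRdX  M[L2]=70
step 3: P0: load  L0  ⟶  EII  (L0)  txn=BusRd  M[L0]=40
step 4: P0: store L3 := 41  ⟶  MII  (L3)  txn=BusRdX  M[L3]=80
step 5: P2: load  L3  ⟶  OIS  (L3)  txn=BusRd  M[L3]=80
step 6: P0: store L0 := 28  ⟶  MII  (L0)  txn=∅  M[L0]=40
step 7: P1: load  L1  ⟶  ISS  (L1)  txn=BusRd  M[L1]=20
step 8: P2: load  L2  ⟶  IIM  (L2)  txn=∅  M[L2]=70
step 9: P2: load  L3  ⟶  OIS  (L3)  txn=∅  M[L3]=80
step 10: P1: store L3 := 69  ⟶  IMI  (L3)  txn=BusRdX+Flush  M[L3]=41
step 11: P2: store L1 := 13  ⟶  IIM  (L1)  txn=BusUpgr  M[L1]=20
step 12: P1: load  L3  ⟶  IMI  (L3)  txn=∅  M[L3]=41
step 13: P2: load  L1  ⟶  IIM  (L1)  txn=∅  M[L1]=20
step 14: P0: store L0 := 34  ⟶  MII  (L0)  txn=∅  M[L0]=40
step 15: P1: load  L1  ⟶  ISO  (L1)  txn=BusRd  M[L1]=20
step 16: P2: load  L2  ⟶  IIM  (L2)  txn=∅  M[L2]=70
step 17: P1: load  L0  ⟶  OSI  (L0)  txn=BusRd  M[L0]=40
step 18: P1: load  L2  ⟶  ISO  (L2)  txn=BusRd  M[L2]=70
step 19: P2: store L2 := 80  ⟶  IIM  (L2)  txn=BusUpgr  M[L2]=70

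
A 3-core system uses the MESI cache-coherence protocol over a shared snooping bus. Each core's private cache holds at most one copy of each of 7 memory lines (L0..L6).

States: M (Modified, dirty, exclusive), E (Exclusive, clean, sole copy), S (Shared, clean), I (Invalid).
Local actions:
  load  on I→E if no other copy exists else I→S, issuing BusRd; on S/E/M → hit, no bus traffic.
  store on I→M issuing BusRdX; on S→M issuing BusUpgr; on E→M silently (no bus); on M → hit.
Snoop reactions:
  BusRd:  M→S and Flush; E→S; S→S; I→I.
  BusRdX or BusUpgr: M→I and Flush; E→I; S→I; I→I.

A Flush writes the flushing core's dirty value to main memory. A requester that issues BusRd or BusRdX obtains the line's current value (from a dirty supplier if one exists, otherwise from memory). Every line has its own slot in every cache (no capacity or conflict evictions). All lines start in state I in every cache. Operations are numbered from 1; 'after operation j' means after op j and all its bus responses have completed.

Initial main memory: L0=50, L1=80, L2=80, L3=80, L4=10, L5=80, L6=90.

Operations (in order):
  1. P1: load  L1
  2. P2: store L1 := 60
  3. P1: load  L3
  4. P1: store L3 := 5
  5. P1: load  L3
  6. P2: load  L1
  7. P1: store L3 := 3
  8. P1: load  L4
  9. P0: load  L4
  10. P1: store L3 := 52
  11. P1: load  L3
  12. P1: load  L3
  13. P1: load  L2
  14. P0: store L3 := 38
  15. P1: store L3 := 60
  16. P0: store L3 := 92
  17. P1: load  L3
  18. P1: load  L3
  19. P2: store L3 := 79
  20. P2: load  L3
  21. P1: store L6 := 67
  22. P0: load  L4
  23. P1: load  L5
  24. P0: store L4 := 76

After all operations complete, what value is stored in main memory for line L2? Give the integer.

1. P1: load  L1  bus=[BusRd]  L1: P0=I P1=E P2=I  mem[L1]=80
2. P2: store L1 := 60  bus=[BusRdX]  L1: P0=I P1=I P2=M  mem[L1]=80
3. P1: load  L3  bus=[BusRd]  L3: P0=I P1=E P2=I  mem[L3]=80
4. P1: store L3 := 5  bus=[-]  L3: P0=I P1=M P2=I  mem[L3]=80
5. P1: load  L3  bus=[-]  L3: P0=I P1=M P2=I  mem[L3]=80
6. P2: load  L1  bus=[-]  L1: P0=I P1=I P2=M  mem[L1]=80
7. P1: store L3 := 3  bus=[-]  L3: P0=I P1=M P2=I  mem[L3]=80
8. P1: load  L4  bus=[BusRd]  L4: P0=I P1=E P2=I  mem[L4]=10
9. P0: load  L4  bus=[BusRd]  L4: P0=S P1=S P2=I  mem[L4]=10
10. P1: store L3 := 52  bus=[-]  L3: P0=I P1=M P2=I  mem[L3]=80
11. P1: load  L3  bus=[-]  L3: P0=I P1=M P2=I  mem[L3]=80
12. P1: load  L3  bus=[-]  L3: P0=I P1=M P2=I  mem[L3]=80
13. P1: load  L2  bus=[BusRd]  L2: P0=I P1=E P2=I  mem[L2]=80
14. P0: store L3 := 38  bus=[BusRdX,Flush]  L3: P0=M P1=I P2=I  mem[L3]=52
15. P1: store L3 := 60  bus=[BusRdX,Flush]  L3: P0=I P1=M P2=I  mem[L3]=38
16. P0: store L3 := 92  bus=[BusRdX,Flush]  L3: P0=M P1=I P2=I  mem[L3]=60
17. P1: load  L3  bus=[BusRd,Flush]  L3: P0=S P1=S P2=I  mem[L3]=92
18. P1: load  L3  bus=[-]  L3: P0=S P1=S P2=I  mem[L3]=92
19. P2: store L3 := 79  bus=[BusRdX]  L3: P0=I P1=I P2=M  mem[L3]=92
20. P2: load  L3  bus=[-]  L3: P0=I P1=I P2=M  mem[L3]=92
21. P1: store L6 := 67  bus=[BusRdX]  L6: P0=I P1=M P2=I  mem[L6]=90
22. P0: load  L4  bus=[-]  L4: P0=S P1=S P2=I  mem[L4]=10
23. P1: load  L5  bus=[BusRd]  L5: P0=I P1=E P2=I  mem[L5]=80
24. P0: store L4 := 76  bus=[BusUpgr]  L4: P0=M P1=I P2=I  mem[L4]=10

memory[L2] = 80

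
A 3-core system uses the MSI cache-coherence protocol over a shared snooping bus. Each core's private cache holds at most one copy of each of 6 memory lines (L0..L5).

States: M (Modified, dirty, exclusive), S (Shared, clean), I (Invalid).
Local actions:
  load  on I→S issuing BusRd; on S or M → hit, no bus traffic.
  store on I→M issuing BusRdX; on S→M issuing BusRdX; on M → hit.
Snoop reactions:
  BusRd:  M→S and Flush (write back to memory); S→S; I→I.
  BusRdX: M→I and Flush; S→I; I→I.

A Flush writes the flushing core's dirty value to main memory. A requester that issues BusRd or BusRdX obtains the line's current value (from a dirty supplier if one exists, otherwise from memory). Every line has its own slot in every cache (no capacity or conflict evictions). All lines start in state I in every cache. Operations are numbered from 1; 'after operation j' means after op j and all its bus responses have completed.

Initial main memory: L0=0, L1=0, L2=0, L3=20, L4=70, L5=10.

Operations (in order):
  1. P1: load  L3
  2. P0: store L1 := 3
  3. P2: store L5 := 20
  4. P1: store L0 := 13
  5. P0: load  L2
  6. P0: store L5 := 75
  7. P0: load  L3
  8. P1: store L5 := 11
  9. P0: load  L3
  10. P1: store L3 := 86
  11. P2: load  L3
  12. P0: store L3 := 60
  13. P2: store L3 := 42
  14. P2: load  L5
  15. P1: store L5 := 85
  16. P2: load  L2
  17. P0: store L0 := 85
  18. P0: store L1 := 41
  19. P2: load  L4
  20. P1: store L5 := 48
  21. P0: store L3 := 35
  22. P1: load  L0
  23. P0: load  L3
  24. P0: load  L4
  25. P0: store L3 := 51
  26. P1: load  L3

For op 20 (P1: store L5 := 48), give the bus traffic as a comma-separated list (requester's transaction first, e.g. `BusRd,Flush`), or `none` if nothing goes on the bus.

bus = none

1. P1: load  L3  bus=[BusRd]  L3: P0=I P1=S P2=I  mem[L3]=20
2. P0: store L1 := 3  bus=[BusRdX]  L1: P0=M P1=I P2=I  mem[L1]=0
3. P2: store L5 := 20  bus=[BusRdX]  L5: P0=I P1=I P2=M  mem[L5]=10
4. P1: store L0 := 13  bus=[BusRdX]  L0: P0=I P1=M P2=I  mem[L0]=0
5. P0: load  L2  bus=[BusRd]  L2: P0=S P1=I P2=I  mem[L2]=0
6. P0: store L5 := 75  bus=[BusRdX,Flush]  L5: P0=M P1=I P2=I  mem[L5]=20
7. P0: load  L3  bus=[BusRd]  L3: P0=S P1=S P2=I  mem[L3]=20
8. P1: store L5 := 11  bus=[BusRdX,Flush]  L5: P0=I P1=M P2=I  mem[L5]=75
9. P0: load  L3  bus=[-]  L3: P0=S P1=S P2=I  mem[L3]=20
10. P1: store L3 := 86  bus=[BusRdX]  L3: P0=I P1=M P2=I  mem[L3]=20
11. P2: load  L3  bus=[BusRd,Flush]  L3: P0=I P1=S P2=S  mem[L3]=86
12. P0: store L3 := 60  bus=[BusRdX]  L3: P0=M P1=I P2=I  mem[L3]=86
13. P2: store L3 := 42  bus=[BusRdX,Flush]  L3: P0=I P1=I P2=M  mem[L3]=60
14. P2: load  L5  bus=[BusRd,Flush]  L5: P0=I P1=S P2=S  mem[L5]=11
15. P1: store L5 := 85  bus=[BusRdX]  L5: P0=I P1=M P2=I  mem[L5]=11
16. P2: load  L2  bus=[BusRd]  L2: P0=S P1=I P2=S  mem[L2]=0
17. P0: store L0 := 85  bus=[BusRdX,Flush]  L0: P0=M P1=I P2=I  mem[L0]=13
18. P0: store L1 := 41  bus=[-]  L1: P0=M P1=I P2=I  mem[L1]=0
19. P2: load  L4  bus=[BusRd]  L4: P0=I P1=I P2=S  mem[L4]=70
20. P1: store L5 := 48  bus=[-]  L5: P0=I P1=M P2=I  mem[L5]=11
21. P0: store L3 := 35  bus=[BusRdX,Flush]  L3: P0=M P1=I P2=I  mem[L3]=42
22. P1: load  L0  bus=[BusRd,Flush]  L0: P0=S P1=S P2=I  mem[L0]=85
23. P0: load  L3  bus=[-]  L3: P0=M P1=I P2=I  mem[L3]=42
24. P0: load  L4  bus=[BusRd]  L4: P0=S P1=I P2=S  mem[L4]=70
25. P0: store L3 := 51  bus=[-]  L3: P0=M P1=I P2=I  mem[L3]=42
26. P1: load  L3  bus=[BusRd,Flush]  L3: P0=S P1=S P2=I  mem[L3]=51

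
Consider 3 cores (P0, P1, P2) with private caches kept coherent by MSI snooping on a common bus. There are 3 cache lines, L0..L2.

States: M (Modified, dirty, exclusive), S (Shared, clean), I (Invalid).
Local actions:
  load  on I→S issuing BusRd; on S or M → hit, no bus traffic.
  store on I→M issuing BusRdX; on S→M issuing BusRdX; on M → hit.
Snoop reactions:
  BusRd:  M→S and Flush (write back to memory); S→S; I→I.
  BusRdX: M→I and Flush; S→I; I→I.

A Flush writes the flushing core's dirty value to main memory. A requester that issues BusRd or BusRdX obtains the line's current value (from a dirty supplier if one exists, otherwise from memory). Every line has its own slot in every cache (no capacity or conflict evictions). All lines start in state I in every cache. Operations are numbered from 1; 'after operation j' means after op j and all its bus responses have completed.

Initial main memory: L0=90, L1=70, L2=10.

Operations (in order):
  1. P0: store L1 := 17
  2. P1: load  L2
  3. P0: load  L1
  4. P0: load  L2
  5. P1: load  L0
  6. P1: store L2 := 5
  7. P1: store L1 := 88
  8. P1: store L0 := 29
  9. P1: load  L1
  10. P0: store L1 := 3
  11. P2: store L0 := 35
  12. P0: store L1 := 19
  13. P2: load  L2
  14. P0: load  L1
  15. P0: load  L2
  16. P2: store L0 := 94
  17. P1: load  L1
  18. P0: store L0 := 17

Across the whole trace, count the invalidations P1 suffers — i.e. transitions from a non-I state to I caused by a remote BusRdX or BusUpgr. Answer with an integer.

invalidations = 2

[1] P0: store L1 := 17 | P0:M(17), P1:I, P2:I | bus: BusRdX
[2] P1: load  L2 | P0:I, P1:S(10), P2:I | bus: BusRd
[3] P0: load  L1 | P0:M(17), P1:I, P2:I | bus: none
[4] P0: load  L2 | P0:S(10), P1:S(10), P2:I | bus: BusRd
[5] P1: load  L0 | P0:I, P1:S(90), P2:I | bus: BusRd
[6] P1: store L2 := 5 | P0:I, P1:M(5), P2:I | bus: BusRdX
[7] P1: store L1 := 88 | P0:I, P1:M(88), P2:I | bus: BusRdX,Flush
[8] P1: store L0 := 29 | P0:I, P1:M(29), P2:I | bus: BusRdX
[9] P1: load  L1 | P0:I, P1:M(88), P2:I | bus: none
[10] P0: store L1 := 3 | P0:M(3), P1:I, P2:I | bus: BusRdX,Flush
[11] P2: store L0 := 35 | P0:I, P1:I, P2:M(35) | bus: BusRdX,Flush
[12] P0: store L1 := 19 | P0:M(19), P1:I, P2:I | bus: none
[13] P2: load  L2 | P0:I, P1:S(5), P2:S(5) | bus: BusRd,Flush
[14] P0: load  L1 | P0:M(19), P1:I, P2:I | bus: none
[15] P0: load  L2 | P0:S(5), P1:S(5), P2:S(5) | bus: BusRd
[16] P2: store L0 := 94 | P0:I, P1:I, P2:M(94) | bus: none
[17] P1: load  L1 | P0:S(19), P1:S(19), P2:I | bus: BusRd,Flush
[18] P0: store L0 := 17 | P0:M(17), P1:I, P2:I | bus: BusRdX,Flush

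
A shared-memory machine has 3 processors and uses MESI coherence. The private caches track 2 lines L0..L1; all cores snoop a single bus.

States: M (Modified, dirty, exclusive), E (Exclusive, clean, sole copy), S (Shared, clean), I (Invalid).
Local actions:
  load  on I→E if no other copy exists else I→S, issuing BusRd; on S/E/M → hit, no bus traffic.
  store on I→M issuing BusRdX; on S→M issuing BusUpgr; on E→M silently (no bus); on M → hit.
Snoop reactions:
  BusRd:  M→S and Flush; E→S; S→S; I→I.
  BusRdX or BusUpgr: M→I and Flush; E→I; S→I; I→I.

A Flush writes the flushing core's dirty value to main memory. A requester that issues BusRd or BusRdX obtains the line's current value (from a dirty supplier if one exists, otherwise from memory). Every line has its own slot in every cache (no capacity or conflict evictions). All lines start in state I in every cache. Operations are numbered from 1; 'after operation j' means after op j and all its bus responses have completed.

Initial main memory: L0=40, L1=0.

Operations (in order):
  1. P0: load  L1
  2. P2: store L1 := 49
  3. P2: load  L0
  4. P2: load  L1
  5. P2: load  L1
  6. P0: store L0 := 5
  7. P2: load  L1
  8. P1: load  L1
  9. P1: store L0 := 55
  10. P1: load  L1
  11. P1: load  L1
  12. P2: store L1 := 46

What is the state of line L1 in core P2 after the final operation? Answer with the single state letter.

step 1: P0: load  L1  ⟶  EII  (L1)  txn=BusRd  M[L1]=0
step 2: P2: store L1 := 49  ⟶  IIM  (L1)  txn=BusRdX  M[L1]=0
step 3: P2: load  L0  ⟶  IIE  (L0)  txn=BusRd  M[L0]=40
step 4: P2: load  L1  ⟶  IIM  (L1)  txn=∅  M[L1]=0
step 5: P2: load  L1  ⟶  IIM  (L1)  txn=∅  M[L1]=0
step 6: P0: store L0 := 5  ⟶  MII  (L0)  txn=BusRdX  M[L0]=40
step 7: P2: load  L1  ⟶  IIM  (L1)  txn=∅  M[L1]=0
step 8: P1: load  L1  ⟶  ISS  (L1)  txn=BusRd+Flush  M[L1]=49
step 9: P1: store L0 := 55  ⟶  IMI  (L0)  txn=BusRdX+Flush  M[L0]=5
step 10: P1: load  L1  ⟶  ISS  (L1)  txn=∅  M[L1]=49
step 11: P1: load  L1  ⟶  ISS  (L1)  txn=∅  M[L1]=49
step 12: P2: store L1 := 46  ⟶  IIM  (L1)  txn=BusUpgr  M[L1]=49

state = M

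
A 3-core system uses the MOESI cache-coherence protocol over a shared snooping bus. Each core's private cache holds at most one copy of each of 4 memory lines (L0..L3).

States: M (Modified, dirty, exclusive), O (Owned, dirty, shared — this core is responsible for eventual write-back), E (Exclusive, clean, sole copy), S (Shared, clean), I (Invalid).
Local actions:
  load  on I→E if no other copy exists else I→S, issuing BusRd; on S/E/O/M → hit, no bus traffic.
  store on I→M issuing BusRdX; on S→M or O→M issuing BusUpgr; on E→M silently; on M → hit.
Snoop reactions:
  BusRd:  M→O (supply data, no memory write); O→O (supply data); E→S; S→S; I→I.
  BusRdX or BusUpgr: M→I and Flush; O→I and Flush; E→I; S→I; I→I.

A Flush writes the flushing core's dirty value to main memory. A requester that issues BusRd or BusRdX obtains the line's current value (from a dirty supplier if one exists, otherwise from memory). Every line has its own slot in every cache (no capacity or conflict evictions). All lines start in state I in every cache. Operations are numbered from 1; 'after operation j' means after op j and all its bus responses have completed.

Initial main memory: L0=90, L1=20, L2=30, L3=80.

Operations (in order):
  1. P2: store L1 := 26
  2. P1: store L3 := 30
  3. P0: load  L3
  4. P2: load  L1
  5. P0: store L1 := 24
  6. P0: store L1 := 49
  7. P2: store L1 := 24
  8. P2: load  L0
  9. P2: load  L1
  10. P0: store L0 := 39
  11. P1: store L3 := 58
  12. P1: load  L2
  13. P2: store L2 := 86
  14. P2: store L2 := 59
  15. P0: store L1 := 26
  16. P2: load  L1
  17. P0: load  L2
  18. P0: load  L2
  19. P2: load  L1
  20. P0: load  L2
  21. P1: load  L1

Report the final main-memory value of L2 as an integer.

step 1: P2: store L1 := 26  ⟶  IIM  (L1)  txn=BusRdX  M[L1]=20
step 2: P1: store L3 := 30  ⟶  IMI  (L3)  txn=BusRdX  M[L3]=80
step 3: P0: load  L3  ⟶  SOI  (L3)  txn=BusRd  M[L3]=80
step 4: P2: load  L1  ⟶  IIM  (L1)  txn=∅  M[L1]=20
step 5: P0: store L1 := 24  ⟶  MII  (L1)  txn=BusRdX+Flush  M[L1]=26
step 6: P0: store L1 := 49  ⟶  MII  (L1)  txn=∅  M[L1]=26
step 7: P2: store L1 := 24  ⟶  IIM  (L1)  txn=BusRdX+Flush  M[L1]=49
step 8: P2: load  L0  ⟶  IIE  (L0)  txn=BusRd  M[L0]=90
step 9: P2: load  L1  ⟶  IIM  (L1)  txn=∅  M[L1]=49
step 10: P0: store L0 := 39  ⟶  MII  (L0)  txn=BusRdX  M[L0]=90
step 11: P1: store L3 := 58  ⟶  IMI  (L3)  txn=BusUpgr  M[L3]=80
step 12: P1: load  L2  ⟶  IEI  (L2)  txn=BusRd  M[L2]=30
step 13: P2: store L2 := 86  ⟶  IIM  (L2)  txn=BusRdX  M[L2]=30
step 14: P2: store L2 := 59  ⟶  IIM  (L2)  txn=∅  M[L2]=30
step 15: P0: store L1 := 26  ⟶  MII  (L1)  txn=BusRdX+Flush  M[L1]=24
step 16: P2: load  L1  ⟶  OIS  (L1)  txn=BusRd  M[L1]=24
step 17: P0: load  L2  ⟶  SIO  (L2)  txn=BusRd  M[L2]=30
step 18: P0: load  L2  ⟶  SIO  (L2)  txn=∅  M[L2]=30
step 19: P2: load  L1  ⟶  OIS  (L1)  txn=∅  M[L1]=24
step 20: P0: load  L2  ⟶  SIO  (L2)  txn=∅  M[L2]=30
step 21: P1: load  L1  ⟶  OSS  (L1)  txn=BusRd  M[L1]=24

memory[L2] = 30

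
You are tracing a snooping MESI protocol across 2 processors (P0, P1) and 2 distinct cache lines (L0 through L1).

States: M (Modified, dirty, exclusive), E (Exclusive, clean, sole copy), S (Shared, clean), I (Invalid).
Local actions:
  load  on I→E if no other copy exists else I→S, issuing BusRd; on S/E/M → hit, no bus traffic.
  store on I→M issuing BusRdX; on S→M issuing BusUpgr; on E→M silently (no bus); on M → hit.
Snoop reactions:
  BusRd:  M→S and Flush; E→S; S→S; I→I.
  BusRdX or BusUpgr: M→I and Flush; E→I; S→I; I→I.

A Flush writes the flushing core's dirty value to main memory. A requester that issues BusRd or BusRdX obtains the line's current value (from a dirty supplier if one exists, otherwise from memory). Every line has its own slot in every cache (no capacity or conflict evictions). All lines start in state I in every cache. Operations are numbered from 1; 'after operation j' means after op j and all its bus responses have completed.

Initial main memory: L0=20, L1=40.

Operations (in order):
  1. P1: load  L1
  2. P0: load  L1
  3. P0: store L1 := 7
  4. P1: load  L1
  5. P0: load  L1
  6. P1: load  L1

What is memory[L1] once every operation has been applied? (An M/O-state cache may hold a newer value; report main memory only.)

memory[L1] = 7

  op1 P1: load  L1 → I/E on L1; bus BusRd; mem=40
  op2 P0: load  L1 → S/S on L1; bus BusRd; mem=40
  op3 P0: store L1 := 7 → M/I on L1; bus BusUpgr; mem=40
  op4 P1: load  L1 → S/S on L1; bus BusRd Flush; mem=7
  op5 P0: load  L1 → S/S on L1; bus (none); mem=7
  op6 P1: load  L1 → S/S on L1; bus (none); mem=7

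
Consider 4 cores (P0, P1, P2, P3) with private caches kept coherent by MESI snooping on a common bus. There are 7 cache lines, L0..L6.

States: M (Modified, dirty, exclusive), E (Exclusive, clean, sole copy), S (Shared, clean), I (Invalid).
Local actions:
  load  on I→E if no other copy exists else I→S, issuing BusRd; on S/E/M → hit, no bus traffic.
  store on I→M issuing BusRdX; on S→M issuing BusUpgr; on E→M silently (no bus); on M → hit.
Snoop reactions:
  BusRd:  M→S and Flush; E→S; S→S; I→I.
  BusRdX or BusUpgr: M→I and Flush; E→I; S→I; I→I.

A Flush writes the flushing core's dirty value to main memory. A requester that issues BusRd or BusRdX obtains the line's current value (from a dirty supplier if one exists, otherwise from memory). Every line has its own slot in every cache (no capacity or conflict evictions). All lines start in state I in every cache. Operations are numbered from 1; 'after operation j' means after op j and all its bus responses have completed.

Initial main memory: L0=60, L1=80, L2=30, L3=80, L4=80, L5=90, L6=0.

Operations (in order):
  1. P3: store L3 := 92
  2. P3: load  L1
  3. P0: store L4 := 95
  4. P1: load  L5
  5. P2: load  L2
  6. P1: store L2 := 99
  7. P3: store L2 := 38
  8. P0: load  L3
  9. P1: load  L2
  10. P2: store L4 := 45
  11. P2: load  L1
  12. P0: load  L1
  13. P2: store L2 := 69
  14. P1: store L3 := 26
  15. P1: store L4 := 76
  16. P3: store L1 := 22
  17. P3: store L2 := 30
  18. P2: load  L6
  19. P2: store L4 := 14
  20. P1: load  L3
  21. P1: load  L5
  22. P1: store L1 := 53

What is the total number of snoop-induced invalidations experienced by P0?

step 1: P3: store L3 := 92  ⟶  IIIM  (L3)  txn=BusRdX  M[L3]=80
step 2: P3: load  L1  ⟶  IIIE  (L1)  txn=BusRd  M[L1]=80
step 3: P0: store L4 := 95  ⟶  MIII  (L4)  txn=BusRdX  M[L4]=80
step 4: P1: load  L5  ⟶  IEII  (L5)  txn=BusRd  M[L5]=90
step 5: P2: load  L2  ⟶  IIEI  (L2)  txn=BusRd  M[L2]=30
step 6: P1: store L2 := 99  ⟶  IMII  (L2)  txn=BusRdX  M[L2]=30
step 7: P3: store L2 := 38  ⟶  IIIM  (L2)  txn=BusRdX+Flush  M[L2]=99
step 8: P0: load  L3  ⟶  SIIS  (L3)  txn=BusRd+Flush  M[L3]=92
step 9: P1: load  L2  ⟶  ISIS  (L2)  txn=BusRd+Flush  M[L2]=38
step 10: P2: store L4 := 45  ⟶  IIMI  (L4)  txn=BusRdX+Flush  M[L4]=95
step 11: P2: load  L1  ⟶  IISS  (L1)  txn=BusRd  M[L1]=80
step 12: P0: load  L1  ⟶  SISS  (L1)  txn=BusRd  M[L1]=80
step 13: P2: store L2 := 69  ⟶  IIMI  (L2)  txn=BusRdX  M[L2]=38
step 14: P1: store L3 := 26  ⟶  IMII  (L3)  txn=BusRdX  M[L3]=92
step 15: P1: store L4 := 76  ⟶  IMII  (L4)  txn=BusRdX+Flush  M[L4]=45
step 16: P3: store L1 := 22  ⟶  IIIM  (L1)  txn=BusUpgr  M[L1]=80
step 17: P3: store L2 := 30  ⟶  IIIM  (L2)  txn=BusRdX+Flush  M[L2]=69
step 18: P2: load  L6  ⟶  IIEI  (L6)  txn=BusRd  M[L6]=0
step 19: P2: store L4 := 14  ⟶  IIMI  (L4)  txn=BusRdX+Flush  M[L4]=76
step 20: P1: load  L3  ⟶  IMII  (L3)  txn=∅  M[L3]=92
step 21: P1: load  L5  ⟶  IEII  (L5)  txn=∅  M[L5]=90
step 22: P1: store L1 := 53  ⟶  IMII  (L1)  txn=BusRdX+Flush  M[L1]=22

invalidations = 3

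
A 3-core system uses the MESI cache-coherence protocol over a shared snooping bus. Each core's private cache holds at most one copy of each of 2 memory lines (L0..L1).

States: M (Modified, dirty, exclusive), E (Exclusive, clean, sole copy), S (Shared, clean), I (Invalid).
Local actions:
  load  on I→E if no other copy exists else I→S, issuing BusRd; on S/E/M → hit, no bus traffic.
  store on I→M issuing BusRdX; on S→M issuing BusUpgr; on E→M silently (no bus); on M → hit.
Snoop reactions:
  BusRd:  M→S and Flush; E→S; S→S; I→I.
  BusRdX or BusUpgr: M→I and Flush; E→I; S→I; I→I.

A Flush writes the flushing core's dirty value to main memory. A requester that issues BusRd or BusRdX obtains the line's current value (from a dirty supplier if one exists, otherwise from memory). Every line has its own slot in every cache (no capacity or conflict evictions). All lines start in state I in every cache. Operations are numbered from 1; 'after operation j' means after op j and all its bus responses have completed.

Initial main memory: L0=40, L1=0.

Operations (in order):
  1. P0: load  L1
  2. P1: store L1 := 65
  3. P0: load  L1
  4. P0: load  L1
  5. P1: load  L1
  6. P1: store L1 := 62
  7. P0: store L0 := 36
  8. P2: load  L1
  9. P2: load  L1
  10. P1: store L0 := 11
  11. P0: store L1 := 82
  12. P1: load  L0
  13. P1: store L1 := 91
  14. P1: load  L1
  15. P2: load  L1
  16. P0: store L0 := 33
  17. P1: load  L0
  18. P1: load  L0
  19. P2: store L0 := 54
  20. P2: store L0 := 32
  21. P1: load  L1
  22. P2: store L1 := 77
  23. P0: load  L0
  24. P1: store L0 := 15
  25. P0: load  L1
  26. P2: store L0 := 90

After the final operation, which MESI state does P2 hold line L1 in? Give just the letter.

state = S

step 1: P0: load  L1  ⟶  EII  (L1)  txn=BusRd  M[L1]=0
step 2: P1: store L1 := 65  ⟶  IMI  (L1)  txn=BusRdX  M[L1]=0
step 3: P0: load  L1  ⟶  SSI  (L1)  txn=BusRd+Flush  M[L1]=65
step 4: P0: load  L1  ⟶  SSI  (L1)  txn=∅  M[L1]=65
step 5: P1: load  L1  ⟶  SSI  (L1)  txn=∅  M[L1]=65
step 6: P1: store L1 := 62  ⟶  IMI  (L1)  txn=BusUpgr  M[L1]=65
step 7: P0: store L0 := 36  ⟶  MII  (L0)  txn=BusRdX  M[L0]=40
step 8: P2: load  L1  ⟶  ISS  (L1)  txn=BusRd+Flush  M[L1]=62
step 9: P2: load  L1  ⟶  ISS  (L1)  txn=∅  M[L1]=62
step 10: P1: store L0 := 11  ⟶  IMI  (L0)  txn=BusRdX+Flush  M[L0]=36
step 11: P0: store L1 := 82  ⟶  MII  (L1)  txn=BusRdX  M[L1]=62
step 12: P1: load  L0  ⟶  IMI  (L0)  txn=∅  M[L0]=36
step 13: P1: store L1 := 91  ⟶  IMI  (L1)  txn=BusRdX+Flush  M[L1]=82
step 14: P1: load  L1  ⟶  IMI  (L1)  txn=∅  M[L1]=82
step 15: P2: load  L1  ⟶  ISS  (L1)  txn=BusRd+Flush  M[L1]=91
step 16: P0: store L0 := 33  ⟶  MII  (L0)  txn=BusRdX+Flush  M[L0]=11
step 17: P1: load  L0  ⟶  SSI  (L0)  txn=BusRd+Flush  M[L0]=33
step 18: P1: load  L0  ⟶  SSI  (L0)  txn=∅  M[L0]=33
step 19: P2: store L0 := 54  ⟶  IIM  (L0)  txn=BusRdX  M[L0]=33
step 20: P2: store L0 := 32  ⟶  IIM  (L0)  txn=∅  M[L0]=33
step 21: P1: load  L1  ⟶  ISS  (L1)  txn=∅  M[L1]=91
step 22: P2: store L1 := 77  ⟶  IIM  (L1)  txn=BusUpgr  M[L1]=91
step 23: P0: load  L0  ⟶  SIS  (L0)  txn=BusRd+Flush  M[L0]=32
step 24: P1: store L0 := 15  ⟶  IMI  (L0)  txn=BusRdX  M[L0]=32
step 25: P0: load  L1  ⟶  SIS  (L1)  txn=BusRd+Flush  M[L1]=77
step 26: P2: store L0 := 90  ⟶  IIM  (L0)  txn=BusRdX+Flush  M[L0]=15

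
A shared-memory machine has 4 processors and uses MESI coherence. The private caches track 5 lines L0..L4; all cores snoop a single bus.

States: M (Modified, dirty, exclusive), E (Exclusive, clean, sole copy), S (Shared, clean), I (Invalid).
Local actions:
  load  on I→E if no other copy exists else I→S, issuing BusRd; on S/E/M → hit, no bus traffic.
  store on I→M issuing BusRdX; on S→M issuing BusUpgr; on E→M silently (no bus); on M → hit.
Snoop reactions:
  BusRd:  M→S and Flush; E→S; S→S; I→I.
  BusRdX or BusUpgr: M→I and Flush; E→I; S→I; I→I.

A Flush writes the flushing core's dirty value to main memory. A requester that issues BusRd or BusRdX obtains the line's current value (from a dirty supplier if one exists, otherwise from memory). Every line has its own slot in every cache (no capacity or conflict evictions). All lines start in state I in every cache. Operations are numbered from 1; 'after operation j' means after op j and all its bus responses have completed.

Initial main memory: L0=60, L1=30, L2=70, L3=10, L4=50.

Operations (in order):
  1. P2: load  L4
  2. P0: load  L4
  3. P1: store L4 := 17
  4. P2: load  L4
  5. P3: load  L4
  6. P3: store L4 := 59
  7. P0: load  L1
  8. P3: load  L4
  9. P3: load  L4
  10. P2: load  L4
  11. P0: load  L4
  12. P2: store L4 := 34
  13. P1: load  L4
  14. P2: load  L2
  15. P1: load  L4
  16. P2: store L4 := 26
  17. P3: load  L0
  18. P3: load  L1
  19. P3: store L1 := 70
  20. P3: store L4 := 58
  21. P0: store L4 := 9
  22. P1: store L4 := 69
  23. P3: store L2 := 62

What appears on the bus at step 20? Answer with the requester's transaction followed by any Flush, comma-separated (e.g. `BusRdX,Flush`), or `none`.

step 1: P2: load  L4  ⟶  IIEI  (L4)  txn=BusRd  M[L4]=50
step 2: P0: load  L4  ⟶  SISI  (L4)  txn=BusRd  M[L4]=50
step 3: P1: store L4 := 17  ⟶  IMII  (L4)  txn=BusRdX  M[L4]=50
step 4: P2: load  L4  ⟶  ISSI  (L4)  txn=BusRd+Flush  M[L4]=17
step 5: P3: load  L4  ⟶  ISSS  (L4)  txn=BusRd  M[L4]=17
step 6: P3: store L4 := 59  ⟶  IIIM  (L4)  txn=BusUpgr  M[L4]=17
step 7: P0: load  L1  ⟶  EIII  (L1)  txn=BusRd  M[L1]=30
step 8: P3: load  L4  ⟶  IIIM  (L4)  txn=∅  M[L4]=17
step 9: P3: load  L4  ⟶  IIIM  (L4)  txn=∅  M[L4]=17
step 10: P2: load  L4  ⟶  IISS  (L4)  txn=BusRd+Flush  M[L4]=59
step 11: P0: load  L4  ⟶  SISS  (L4)  txn=BusRd  M[L4]=59
step 12: P2: store L4 := 34  ⟶  IIMI  (L4)  txn=BusUpgr  M[L4]=59
step 13: P1: load  L4  ⟶  ISSI  (L4)  txn=BusRd+Flush  M[L4]=34
step 14: P2: load  L2  ⟶  IIEI  (L2)  txn=BusRd  M[L2]=70
step 15: P1: load  L4  ⟶  ISSI  (L4)  txn=∅  M[L4]=34
step 16: P2: store L4 := 26  ⟶  IIMI  (L4)  txn=BusUpgr  M[L4]=34
step 17: P3: load  L0  ⟶  IIIE  (L0)  txn=BusRd  M[L0]=60
step 18: P3: load  L1  ⟶  SIIS  (L1)  txn=BusRd  M[L1]=30
step 19: P3: store L1 := 70  ⟶  IIIM  (L1)  txn=BusUpgr  M[L1]=30
step 20: P3: store L4 := 58  ⟶  IIIM  (L4)  txn=BusRdX+Flush  M[L4]=26
step 21: P0: store L4 := 9  ⟶  MIII  (L4)  txn=BusRdX+Flush  M[L4]=58
step 22: P1: store L4 := 69  ⟶  IMII  (L4)  txn=BusRdX+Flush  M[L4]=9
step 23: P3: store L2 := 62  ⟶  IIIM  (L2)  txn=BusRdX  M[L2]=70

bus = BusRdX,Flush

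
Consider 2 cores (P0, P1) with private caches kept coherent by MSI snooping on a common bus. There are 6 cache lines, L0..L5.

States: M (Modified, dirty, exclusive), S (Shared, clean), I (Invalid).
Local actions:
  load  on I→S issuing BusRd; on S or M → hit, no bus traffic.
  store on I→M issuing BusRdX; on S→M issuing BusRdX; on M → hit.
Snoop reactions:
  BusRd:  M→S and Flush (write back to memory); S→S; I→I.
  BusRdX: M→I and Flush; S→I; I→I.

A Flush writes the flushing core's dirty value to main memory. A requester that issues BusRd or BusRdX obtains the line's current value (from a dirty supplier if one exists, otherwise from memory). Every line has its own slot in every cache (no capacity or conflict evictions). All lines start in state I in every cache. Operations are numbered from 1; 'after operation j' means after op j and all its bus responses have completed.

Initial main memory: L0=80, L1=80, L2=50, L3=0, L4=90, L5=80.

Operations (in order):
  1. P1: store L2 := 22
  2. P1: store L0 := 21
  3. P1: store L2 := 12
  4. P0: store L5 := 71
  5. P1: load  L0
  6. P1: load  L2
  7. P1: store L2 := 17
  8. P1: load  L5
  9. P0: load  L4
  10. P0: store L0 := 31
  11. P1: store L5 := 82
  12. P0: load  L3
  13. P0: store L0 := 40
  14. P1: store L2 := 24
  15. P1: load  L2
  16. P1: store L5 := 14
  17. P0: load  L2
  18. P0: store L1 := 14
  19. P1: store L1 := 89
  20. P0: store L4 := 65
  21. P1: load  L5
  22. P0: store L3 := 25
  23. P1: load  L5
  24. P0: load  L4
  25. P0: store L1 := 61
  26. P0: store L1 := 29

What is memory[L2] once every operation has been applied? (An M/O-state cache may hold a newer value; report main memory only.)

memory[L2] = 24

step 1: P1: store L2 := 22  ⟶  IM  (L2)  txn=BusRdX  M[L2]=50
step 2: P1: store L0 := 21  ⟶  IM  (L0)  txn=BusRdX  M[L0]=80
step 3: P1: store L2 := 12  ⟶  IM  (L2)  txn=∅  M[L2]=50
step 4: P0: store L5 := 71  ⟶  MI  (L5)  txn=BusRdX  M[L5]=80
step 5: P1: load  L0  ⟶  IM  (L0)  txn=∅  M[L0]=80
step 6: P1: load  L2  ⟶  IM  (L2)  txn=∅  M[L2]=50
step 7: P1: store L2 := 17  ⟶  IM  (L2)  txn=∅  M[L2]=50
step 8: P1: load  L5  ⟶  SS  (L5)  txn=BusRd+Flush  M[L5]=71
step 9: P0: load  L4  ⟶  SI  (L4)  txn=BusRd  M[L4]=90
step 10: P0: store L0 := 31  ⟶  MI  (L0)  txn=BusRdX+Flush  M[L0]=21
step 11: P1: store L5 := 82  ⟶  IM  (L5)  txn=BusRdX  M[L5]=71
step 12: P0: load  L3  ⟶  SI  (L3)  txn=BusRd  M[L3]=0
step 13: P0: store L0 := 40  ⟶  MI  (L0)  txn=∅  M[L0]=21
step 14: P1: store L2 := 24  ⟶  IM  (L2)  txn=∅  M[L2]=50
step 15: P1: load  L2  ⟶  IM  (L2)  txn=∅  M[L2]=50
step 16: P1: store L5 := 14  ⟶  IM  (L5)  txn=∅  M[L5]=71
step 17: P0: load  L2  ⟶  SS  (L2)  txn=BusRd+Flush  M[L2]=24
step 18: P0: store L1 := 14  ⟶  MI  (L1)  txn=BusRdX  M[L1]=80
step 19: P1: store L1 := 89  ⟶  IM  (L1)  txn=BusRdX+Flush  M[L1]=14
step 20: P0: store L4 := 65  ⟶  MI  (L4)  txn=BusRdX  M[L4]=90
step 21: P1: load  L5  ⟶  IM  (L5)  txn=∅  M[L5]=71
step 22: P0: store L3 := 25  ⟶  MI  (L3)  txn=BusRdX  M[L3]=0
step 23: P1: load  L5  ⟶  IM  (L5)  txn=∅  M[L5]=71
step 24: P0: load  L4  ⟶  MI  (L4)  txn=∅  M[L4]=90
step 25: P0: store L1 := 61  ⟶  MI  (L1)  txn=BusRdX+Flush  M[L1]=89
step 26: P0: store L1 := 29  ⟶  MI  (L1)  txn=∅  M[L1]=89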